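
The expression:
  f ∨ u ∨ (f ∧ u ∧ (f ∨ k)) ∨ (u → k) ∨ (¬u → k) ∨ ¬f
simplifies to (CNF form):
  True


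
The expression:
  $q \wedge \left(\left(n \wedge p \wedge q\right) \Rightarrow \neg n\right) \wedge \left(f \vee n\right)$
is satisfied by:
  {f: True, q: True, p: False, n: False}
  {n: True, f: True, q: True, p: False}
  {n: True, q: True, f: False, p: False}
  {p: True, f: True, q: True, n: False}


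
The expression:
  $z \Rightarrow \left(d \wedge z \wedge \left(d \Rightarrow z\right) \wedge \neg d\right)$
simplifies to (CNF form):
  $\neg z$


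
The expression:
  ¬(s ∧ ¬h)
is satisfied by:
  {h: True, s: False}
  {s: False, h: False}
  {s: True, h: True}


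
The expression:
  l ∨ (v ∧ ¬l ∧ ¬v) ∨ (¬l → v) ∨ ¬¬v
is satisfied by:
  {v: True, l: True}
  {v: True, l: False}
  {l: True, v: False}


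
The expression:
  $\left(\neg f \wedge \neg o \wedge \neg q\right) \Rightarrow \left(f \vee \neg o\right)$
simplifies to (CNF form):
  $\text{True}$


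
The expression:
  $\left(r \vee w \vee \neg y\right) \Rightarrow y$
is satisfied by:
  {y: True}


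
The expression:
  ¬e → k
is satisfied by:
  {k: True, e: True}
  {k: True, e: False}
  {e: True, k: False}


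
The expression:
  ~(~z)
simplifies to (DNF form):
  z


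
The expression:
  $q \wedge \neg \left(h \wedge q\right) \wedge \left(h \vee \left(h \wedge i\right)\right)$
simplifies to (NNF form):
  $\text{False}$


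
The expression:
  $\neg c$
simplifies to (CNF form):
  $\neg c$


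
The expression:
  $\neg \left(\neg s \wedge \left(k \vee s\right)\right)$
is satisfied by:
  {s: True, k: False}
  {k: False, s: False}
  {k: True, s: True}


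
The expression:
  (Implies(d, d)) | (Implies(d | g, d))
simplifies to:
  True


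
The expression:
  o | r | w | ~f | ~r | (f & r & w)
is always true.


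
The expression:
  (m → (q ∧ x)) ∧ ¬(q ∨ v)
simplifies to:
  ¬m ∧ ¬q ∧ ¬v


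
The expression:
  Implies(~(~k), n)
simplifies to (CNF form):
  n | ~k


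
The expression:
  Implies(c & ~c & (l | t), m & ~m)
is always true.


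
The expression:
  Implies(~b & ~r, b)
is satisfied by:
  {r: True, b: True}
  {r: True, b: False}
  {b: True, r: False}


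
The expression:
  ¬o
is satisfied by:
  {o: False}


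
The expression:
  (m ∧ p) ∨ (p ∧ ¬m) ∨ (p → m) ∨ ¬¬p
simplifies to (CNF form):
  True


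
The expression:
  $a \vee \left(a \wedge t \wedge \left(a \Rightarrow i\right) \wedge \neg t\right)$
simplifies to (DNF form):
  $a$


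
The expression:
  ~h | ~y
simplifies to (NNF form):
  ~h | ~y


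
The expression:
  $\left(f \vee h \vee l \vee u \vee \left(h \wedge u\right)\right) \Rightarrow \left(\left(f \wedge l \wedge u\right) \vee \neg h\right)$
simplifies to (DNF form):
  $\left(f \wedge l \wedge u\right) \vee \neg h$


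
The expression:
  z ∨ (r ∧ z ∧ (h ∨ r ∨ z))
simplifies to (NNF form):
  z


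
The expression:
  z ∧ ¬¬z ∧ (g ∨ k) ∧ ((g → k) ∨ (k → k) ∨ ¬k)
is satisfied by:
  {k: True, g: True, z: True}
  {k: True, z: True, g: False}
  {g: True, z: True, k: False}


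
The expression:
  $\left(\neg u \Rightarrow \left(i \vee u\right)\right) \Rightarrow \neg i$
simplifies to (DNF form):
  $\neg i$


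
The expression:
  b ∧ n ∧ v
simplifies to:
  b ∧ n ∧ v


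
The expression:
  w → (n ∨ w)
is always true.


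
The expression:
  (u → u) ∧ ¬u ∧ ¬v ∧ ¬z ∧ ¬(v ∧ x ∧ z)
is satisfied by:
  {u: False, v: False, z: False}


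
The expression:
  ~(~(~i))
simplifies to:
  ~i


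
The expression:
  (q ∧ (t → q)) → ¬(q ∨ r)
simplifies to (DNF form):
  ¬q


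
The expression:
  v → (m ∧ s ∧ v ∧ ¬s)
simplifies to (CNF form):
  ¬v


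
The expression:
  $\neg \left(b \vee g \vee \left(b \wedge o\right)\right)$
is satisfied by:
  {g: False, b: False}


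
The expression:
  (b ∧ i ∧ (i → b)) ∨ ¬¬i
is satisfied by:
  {i: True}


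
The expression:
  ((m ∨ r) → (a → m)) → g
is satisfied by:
  {a: True, g: True, r: True, m: False}
  {a: True, g: True, m: False, r: False}
  {g: True, r: True, m: False, a: False}
  {g: True, m: False, r: False, a: False}
  {g: True, a: True, m: True, r: True}
  {g: True, a: True, m: True, r: False}
  {g: True, m: True, r: True, a: False}
  {g: True, m: True, r: False, a: False}
  {a: True, r: True, m: False, g: False}


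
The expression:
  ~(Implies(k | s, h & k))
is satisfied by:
  {s: True, h: False, k: False}
  {k: True, s: True, h: False}
  {k: True, h: False, s: False}
  {s: True, h: True, k: False}


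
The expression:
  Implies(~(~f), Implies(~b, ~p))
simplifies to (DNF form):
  b | ~f | ~p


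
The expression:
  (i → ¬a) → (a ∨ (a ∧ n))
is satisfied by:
  {a: True}


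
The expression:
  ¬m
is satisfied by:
  {m: False}


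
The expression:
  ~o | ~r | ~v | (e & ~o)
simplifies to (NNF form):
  ~o | ~r | ~v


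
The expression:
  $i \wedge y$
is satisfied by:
  {i: True, y: True}


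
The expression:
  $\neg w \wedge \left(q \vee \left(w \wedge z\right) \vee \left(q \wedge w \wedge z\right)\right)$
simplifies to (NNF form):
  $q \wedge \neg w$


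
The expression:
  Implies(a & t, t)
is always true.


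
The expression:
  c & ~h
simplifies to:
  c & ~h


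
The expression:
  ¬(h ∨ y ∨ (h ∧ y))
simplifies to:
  ¬h ∧ ¬y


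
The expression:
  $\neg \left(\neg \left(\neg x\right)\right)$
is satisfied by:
  {x: False}


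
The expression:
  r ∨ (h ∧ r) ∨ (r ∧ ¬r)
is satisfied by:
  {r: True}


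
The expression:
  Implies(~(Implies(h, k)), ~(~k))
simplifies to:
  k | ~h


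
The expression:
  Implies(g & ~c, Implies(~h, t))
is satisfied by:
  {t: True, c: True, h: True, g: False}
  {t: True, c: True, g: False, h: False}
  {t: True, h: True, g: False, c: False}
  {t: True, g: False, h: False, c: False}
  {c: True, h: True, g: False, t: False}
  {c: True, g: False, h: False, t: False}
  {h: True, c: False, g: False, t: False}
  {c: False, g: False, h: False, t: False}
  {c: True, t: True, g: True, h: True}
  {c: True, t: True, g: True, h: False}
  {t: True, g: True, h: True, c: False}
  {t: True, g: True, c: False, h: False}
  {h: True, g: True, c: True, t: False}
  {g: True, c: True, t: False, h: False}
  {g: True, h: True, t: False, c: False}


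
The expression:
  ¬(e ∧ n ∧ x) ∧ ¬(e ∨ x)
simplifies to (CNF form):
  ¬e ∧ ¬x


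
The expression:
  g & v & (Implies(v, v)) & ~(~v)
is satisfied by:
  {g: True, v: True}


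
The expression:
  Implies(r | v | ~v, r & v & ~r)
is never true.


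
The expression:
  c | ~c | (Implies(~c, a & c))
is always true.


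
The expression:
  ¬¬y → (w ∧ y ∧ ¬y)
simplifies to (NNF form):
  ¬y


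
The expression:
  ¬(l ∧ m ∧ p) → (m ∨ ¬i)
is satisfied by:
  {m: True, i: False}
  {i: False, m: False}
  {i: True, m: True}


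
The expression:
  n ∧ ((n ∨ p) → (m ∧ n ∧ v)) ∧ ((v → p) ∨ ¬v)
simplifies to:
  m ∧ n ∧ p ∧ v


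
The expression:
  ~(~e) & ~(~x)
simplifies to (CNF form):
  e & x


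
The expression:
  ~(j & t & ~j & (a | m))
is always true.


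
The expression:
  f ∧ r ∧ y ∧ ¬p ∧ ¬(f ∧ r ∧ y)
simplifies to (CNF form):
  False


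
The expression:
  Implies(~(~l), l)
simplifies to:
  True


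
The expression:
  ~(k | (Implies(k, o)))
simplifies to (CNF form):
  False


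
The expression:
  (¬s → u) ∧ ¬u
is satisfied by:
  {s: True, u: False}


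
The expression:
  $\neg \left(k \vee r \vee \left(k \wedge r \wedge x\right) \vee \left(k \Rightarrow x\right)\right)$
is never true.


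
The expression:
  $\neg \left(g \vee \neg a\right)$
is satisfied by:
  {a: True, g: False}


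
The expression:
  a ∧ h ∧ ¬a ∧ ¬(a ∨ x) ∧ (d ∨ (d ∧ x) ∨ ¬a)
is never true.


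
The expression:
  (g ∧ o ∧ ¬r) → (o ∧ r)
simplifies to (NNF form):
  r ∨ ¬g ∨ ¬o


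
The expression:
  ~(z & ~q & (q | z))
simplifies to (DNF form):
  q | ~z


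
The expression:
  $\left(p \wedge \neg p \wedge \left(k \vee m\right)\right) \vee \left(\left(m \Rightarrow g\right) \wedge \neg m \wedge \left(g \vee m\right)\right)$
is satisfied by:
  {g: True, m: False}


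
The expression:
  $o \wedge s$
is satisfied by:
  {s: True, o: True}


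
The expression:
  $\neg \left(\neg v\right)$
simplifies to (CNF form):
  $v$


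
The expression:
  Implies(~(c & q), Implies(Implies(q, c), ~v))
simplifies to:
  q | ~v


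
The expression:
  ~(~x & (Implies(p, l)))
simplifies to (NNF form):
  x | (p & ~l)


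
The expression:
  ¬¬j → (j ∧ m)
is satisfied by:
  {m: True, j: False}
  {j: False, m: False}
  {j: True, m: True}


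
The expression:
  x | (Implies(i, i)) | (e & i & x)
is always true.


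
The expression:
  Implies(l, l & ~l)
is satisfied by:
  {l: False}


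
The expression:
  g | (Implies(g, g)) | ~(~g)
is always true.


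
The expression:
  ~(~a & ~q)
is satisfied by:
  {a: True, q: True}
  {a: True, q: False}
  {q: True, a: False}


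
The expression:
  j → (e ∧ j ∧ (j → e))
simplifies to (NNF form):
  e ∨ ¬j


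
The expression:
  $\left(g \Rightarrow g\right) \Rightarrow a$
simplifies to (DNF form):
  $a$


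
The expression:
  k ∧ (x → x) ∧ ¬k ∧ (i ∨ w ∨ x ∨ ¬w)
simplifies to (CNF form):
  False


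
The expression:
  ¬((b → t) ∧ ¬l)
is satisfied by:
  {l: True, b: True, t: False}
  {l: True, b: False, t: False}
  {l: True, t: True, b: True}
  {l: True, t: True, b: False}
  {b: True, t: False, l: False}


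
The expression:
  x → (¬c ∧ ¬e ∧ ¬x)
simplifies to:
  ¬x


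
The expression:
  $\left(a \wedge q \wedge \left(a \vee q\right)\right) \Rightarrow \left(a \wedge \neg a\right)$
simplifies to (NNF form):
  $\neg a \vee \neg q$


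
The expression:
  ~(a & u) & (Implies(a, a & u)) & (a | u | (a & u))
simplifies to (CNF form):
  u & ~a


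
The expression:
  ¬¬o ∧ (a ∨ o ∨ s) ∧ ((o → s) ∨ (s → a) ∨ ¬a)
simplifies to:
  o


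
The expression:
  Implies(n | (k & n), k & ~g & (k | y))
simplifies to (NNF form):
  ~n | (k & ~g)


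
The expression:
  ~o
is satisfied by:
  {o: False}


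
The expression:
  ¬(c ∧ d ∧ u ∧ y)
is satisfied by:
  {u: False, c: False, d: False, y: False}
  {y: True, u: False, c: False, d: False}
  {d: True, u: False, c: False, y: False}
  {y: True, d: True, u: False, c: False}
  {c: True, y: False, u: False, d: False}
  {y: True, c: True, u: False, d: False}
  {d: True, c: True, y: False, u: False}
  {y: True, d: True, c: True, u: False}
  {u: True, d: False, c: False, y: False}
  {y: True, u: True, d: False, c: False}
  {d: True, u: True, y: False, c: False}
  {y: True, d: True, u: True, c: False}
  {c: True, u: True, d: False, y: False}
  {y: True, c: True, u: True, d: False}
  {d: True, c: True, u: True, y: False}


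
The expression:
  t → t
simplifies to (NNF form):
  True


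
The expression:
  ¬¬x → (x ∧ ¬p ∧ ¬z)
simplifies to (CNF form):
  (¬p ∨ ¬x) ∧ (¬x ∨ ¬z)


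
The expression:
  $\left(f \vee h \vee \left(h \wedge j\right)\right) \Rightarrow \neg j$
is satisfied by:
  {f: False, j: False, h: False}
  {h: True, f: False, j: False}
  {f: True, h: False, j: False}
  {h: True, f: True, j: False}
  {j: True, h: False, f: False}


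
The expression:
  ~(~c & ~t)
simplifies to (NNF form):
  c | t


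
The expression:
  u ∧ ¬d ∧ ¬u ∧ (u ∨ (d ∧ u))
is never true.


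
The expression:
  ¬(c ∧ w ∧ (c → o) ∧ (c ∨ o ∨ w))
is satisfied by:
  {w: False, c: False, o: False}
  {o: True, w: False, c: False}
  {c: True, w: False, o: False}
  {o: True, c: True, w: False}
  {w: True, o: False, c: False}
  {o: True, w: True, c: False}
  {c: True, w: True, o: False}


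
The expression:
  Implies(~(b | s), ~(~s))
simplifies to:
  b | s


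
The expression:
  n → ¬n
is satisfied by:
  {n: False}


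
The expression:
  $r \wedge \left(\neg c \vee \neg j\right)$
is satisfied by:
  {r: True, c: False, j: False}
  {r: True, j: True, c: False}
  {r: True, c: True, j: False}


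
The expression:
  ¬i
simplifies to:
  ¬i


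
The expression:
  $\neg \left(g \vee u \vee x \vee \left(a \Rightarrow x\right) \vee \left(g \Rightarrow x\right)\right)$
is never true.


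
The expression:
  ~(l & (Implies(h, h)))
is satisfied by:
  {l: False}


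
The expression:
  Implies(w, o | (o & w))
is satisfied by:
  {o: True, w: False}
  {w: False, o: False}
  {w: True, o: True}


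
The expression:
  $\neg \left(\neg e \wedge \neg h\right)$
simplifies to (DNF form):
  $e \vee h$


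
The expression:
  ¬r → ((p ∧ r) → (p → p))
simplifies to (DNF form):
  True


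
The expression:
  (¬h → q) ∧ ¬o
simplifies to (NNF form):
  ¬o ∧ (h ∨ q)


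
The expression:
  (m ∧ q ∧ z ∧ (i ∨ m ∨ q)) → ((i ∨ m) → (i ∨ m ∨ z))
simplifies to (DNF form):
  True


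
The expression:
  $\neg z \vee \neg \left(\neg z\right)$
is always true.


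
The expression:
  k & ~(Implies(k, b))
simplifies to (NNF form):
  k & ~b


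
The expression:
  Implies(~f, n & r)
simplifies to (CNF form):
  (f | n) & (f | r)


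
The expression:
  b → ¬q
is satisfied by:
  {q: False, b: False}
  {b: True, q: False}
  {q: True, b: False}


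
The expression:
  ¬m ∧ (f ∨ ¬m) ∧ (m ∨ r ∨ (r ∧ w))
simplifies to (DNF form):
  r ∧ ¬m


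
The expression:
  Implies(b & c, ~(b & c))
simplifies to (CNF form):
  ~b | ~c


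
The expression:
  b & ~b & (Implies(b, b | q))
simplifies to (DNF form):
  False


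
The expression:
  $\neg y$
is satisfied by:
  {y: False}


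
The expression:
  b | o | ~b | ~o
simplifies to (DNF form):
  True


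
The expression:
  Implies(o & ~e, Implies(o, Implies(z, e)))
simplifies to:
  e | ~o | ~z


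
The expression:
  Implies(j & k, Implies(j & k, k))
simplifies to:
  True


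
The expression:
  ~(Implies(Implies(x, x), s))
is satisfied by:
  {s: False}


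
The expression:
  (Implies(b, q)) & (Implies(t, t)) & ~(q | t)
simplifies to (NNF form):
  ~b & ~q & ~t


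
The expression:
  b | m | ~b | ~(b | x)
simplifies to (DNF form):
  True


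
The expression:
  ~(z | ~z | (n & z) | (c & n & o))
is never true.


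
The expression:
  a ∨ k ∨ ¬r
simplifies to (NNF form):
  a ∨ k ∨ ¬r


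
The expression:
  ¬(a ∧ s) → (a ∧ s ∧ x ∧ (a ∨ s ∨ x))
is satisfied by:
  {a: True, s: True}


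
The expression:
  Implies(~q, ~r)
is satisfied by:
  {q: True, r: False}
  {r: False, q: False}
  {r: True, q: True}


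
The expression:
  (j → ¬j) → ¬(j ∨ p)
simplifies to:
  j ∨ ¬p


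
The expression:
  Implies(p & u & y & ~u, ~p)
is always true.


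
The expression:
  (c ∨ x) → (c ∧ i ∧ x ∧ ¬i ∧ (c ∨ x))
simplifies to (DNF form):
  ¬c ∧ ¬x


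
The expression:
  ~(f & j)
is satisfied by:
  {j: False, f: False}
  {f: True, j: False}
  {j: True, f: False}


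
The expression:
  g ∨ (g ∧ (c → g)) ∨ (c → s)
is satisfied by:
  {s: True, g: True, c: False}
  {s: True, c: False, g: False}
  {g: True, c: False, s: False}
  {g: False, c: False, s: False}
  {s: True, g: True, c: True}
  {s: True, c: True, g: False}
  {g: True, c: True, s: False}


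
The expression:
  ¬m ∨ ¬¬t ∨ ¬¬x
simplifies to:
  t ∨ x ∨ ¬m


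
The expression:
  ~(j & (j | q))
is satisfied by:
  {j: False}


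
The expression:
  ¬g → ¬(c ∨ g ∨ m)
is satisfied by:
  {g: True, m: False, c: False}
  {g: True, c: True, m: False}
  {g: True, m: True, c: False}
  {g: True, c: True, m: True}
  {c: False, m: False, g: False}


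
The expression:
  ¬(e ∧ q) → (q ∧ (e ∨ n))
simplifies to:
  q ∧ (e ∨ n)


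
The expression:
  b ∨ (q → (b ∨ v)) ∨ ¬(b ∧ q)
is always true.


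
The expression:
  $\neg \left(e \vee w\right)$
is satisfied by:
  {e: False, w: False}


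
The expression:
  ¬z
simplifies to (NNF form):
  ¬z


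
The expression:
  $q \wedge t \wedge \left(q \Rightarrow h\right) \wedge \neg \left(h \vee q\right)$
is never true.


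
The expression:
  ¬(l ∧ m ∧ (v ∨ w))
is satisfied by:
  {v: False, l: False, m: False, w: False}
  {w: True, v: False, l: False, m: False}
  {v: True, w: False, l: False, m: False}
  {w: True, v: True, l: False, m: False}
  {m: True, w: False, v: False, l: False}
  {w: True, m: True, v: False, l: False}
  {m: True, v: True, w: False, l: False}
  {w: True, m: True, v: True, l: False}
  {l: True, m: False, v: False, w: False}
  {l: True, w: True, m: False, v: False}
  {l: True, v: True, m: False, w: False}
  {w: True, l: True, v: True, m: False}
  {l: True, m: True, w: False, v: False}


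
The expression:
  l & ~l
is never true.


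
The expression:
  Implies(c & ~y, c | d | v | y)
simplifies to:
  True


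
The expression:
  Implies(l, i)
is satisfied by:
  {i: True, l: False}
  {l: False, i: False}
  {l: True, i: True}


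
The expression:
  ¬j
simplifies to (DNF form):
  ¬j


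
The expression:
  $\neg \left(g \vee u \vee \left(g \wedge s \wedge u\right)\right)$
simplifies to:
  $\neg g \wedge \neg u$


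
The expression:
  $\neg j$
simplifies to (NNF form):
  $\neg j$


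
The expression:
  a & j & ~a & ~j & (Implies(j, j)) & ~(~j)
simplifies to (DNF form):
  False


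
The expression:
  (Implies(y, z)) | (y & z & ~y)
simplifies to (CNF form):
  z | ~y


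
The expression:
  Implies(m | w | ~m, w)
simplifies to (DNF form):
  w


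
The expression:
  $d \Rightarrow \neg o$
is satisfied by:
  {o: False, d: False}
  {d: True, o: False}
  {o: True, d: False}


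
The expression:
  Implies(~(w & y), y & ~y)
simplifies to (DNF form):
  w & y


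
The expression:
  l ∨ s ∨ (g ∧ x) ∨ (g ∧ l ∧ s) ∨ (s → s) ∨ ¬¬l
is always true.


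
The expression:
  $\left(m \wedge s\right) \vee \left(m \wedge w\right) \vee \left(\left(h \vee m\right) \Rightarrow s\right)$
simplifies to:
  $s \vee \left(m \wedge w\right) \vee \left(\neg h \wedge \neg m\right)$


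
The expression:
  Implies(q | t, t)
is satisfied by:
  {t: True, q: False}
  {q: False, t: False}
  {q: True, t: True}


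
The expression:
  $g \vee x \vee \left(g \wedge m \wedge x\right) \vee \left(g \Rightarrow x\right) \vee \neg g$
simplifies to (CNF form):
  $\text{True}$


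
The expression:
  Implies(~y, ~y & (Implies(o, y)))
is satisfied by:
  {y: True, o: False}
  {o: False, y: False}
  {o: True, y: True}


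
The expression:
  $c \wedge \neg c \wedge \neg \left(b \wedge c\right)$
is never true.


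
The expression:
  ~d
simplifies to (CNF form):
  ~d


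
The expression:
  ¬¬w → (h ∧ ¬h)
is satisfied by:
  {w: False}


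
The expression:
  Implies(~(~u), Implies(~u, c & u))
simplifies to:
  True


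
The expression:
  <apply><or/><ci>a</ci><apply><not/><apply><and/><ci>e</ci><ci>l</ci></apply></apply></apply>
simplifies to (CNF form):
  <apply><or/><ci>a</ci><apply><not/><ci>e</ci></apply><apply><not/><ci>l</ci></apply></apply>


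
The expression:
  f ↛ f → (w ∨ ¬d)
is always true.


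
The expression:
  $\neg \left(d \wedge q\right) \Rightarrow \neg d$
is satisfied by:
  {q: True, d: False}
  {d: False, q: False}
  {d: True, q: True}


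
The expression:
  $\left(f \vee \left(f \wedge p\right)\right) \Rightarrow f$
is always true.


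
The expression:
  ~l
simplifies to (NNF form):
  ~l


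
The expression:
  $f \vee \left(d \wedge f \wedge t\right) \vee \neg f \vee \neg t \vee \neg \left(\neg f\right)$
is always true.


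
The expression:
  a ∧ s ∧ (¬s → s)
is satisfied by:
  {a: True, s: True}


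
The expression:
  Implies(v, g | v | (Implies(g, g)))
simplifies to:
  True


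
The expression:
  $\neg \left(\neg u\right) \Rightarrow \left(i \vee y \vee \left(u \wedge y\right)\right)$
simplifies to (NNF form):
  $i \vee y \vee \neg u$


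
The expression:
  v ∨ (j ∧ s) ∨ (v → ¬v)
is always true.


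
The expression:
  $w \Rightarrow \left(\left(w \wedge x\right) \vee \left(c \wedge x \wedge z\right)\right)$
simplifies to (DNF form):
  $x \vee \neg w$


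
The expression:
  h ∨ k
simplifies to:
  h ∨ k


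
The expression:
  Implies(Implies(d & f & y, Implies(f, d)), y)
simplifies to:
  y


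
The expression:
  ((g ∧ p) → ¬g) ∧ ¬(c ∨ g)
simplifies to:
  ¬c ∧ ¬g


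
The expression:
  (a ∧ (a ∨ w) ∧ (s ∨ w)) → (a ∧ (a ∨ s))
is always true.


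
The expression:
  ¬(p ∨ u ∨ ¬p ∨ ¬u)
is never true.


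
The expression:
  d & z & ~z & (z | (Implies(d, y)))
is never true.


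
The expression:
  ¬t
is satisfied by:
  {t: False}


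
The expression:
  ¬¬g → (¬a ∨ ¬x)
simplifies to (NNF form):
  ¬a ∨ ¬g ∨ ¬x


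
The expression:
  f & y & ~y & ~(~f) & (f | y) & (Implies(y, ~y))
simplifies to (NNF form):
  False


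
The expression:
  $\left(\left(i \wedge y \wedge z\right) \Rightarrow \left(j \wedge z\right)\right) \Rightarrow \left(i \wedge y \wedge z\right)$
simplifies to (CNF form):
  $i \wedge y \wedge z$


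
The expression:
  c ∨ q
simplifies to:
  c ∨ q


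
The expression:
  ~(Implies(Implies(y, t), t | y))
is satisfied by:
  {y: False, t: False}


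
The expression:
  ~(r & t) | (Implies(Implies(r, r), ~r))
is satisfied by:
  {t: False, r: False}
  {r: True, t: False}
  {t: True, r: False}


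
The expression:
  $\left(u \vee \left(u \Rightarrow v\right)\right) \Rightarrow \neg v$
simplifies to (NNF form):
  $\neg v$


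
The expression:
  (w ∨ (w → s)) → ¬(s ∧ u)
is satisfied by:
  {s: False, u: False}
  {u: True, s: False}
  {s: True, u: False}


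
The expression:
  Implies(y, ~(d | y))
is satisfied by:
  {y: False}


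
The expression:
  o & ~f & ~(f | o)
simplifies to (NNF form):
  False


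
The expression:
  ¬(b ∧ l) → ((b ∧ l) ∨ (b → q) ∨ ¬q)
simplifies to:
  True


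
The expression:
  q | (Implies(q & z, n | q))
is always true.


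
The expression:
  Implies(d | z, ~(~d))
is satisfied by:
  {d: True, z: False}
  {z: False, d: False}
  {z: True, d: True}


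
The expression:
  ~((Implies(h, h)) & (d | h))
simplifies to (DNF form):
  ~d & ~h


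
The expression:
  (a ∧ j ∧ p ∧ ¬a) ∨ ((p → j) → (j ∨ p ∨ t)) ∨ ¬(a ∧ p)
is always true.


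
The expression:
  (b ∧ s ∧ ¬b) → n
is always true.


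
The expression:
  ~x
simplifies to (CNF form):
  ~x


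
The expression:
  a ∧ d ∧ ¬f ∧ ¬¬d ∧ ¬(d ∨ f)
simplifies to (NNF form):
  False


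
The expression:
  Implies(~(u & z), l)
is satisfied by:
  {l: True, u: True, z: True}
  {l: True, u: True, z: False}
  {l: True, z: True, u: False}
  {l: True, z: False, u: False}
  {u: True, z: True, l: False}


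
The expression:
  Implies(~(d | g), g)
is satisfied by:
  {d: True, g: True}
  {d: True, g: False}
  {g: True, d: False}


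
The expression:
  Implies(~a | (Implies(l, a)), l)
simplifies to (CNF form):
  l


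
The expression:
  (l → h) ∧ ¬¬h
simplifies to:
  h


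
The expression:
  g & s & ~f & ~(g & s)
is never true.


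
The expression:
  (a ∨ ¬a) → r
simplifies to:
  r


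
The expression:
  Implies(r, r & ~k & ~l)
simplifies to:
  ~r | (~k & ~l)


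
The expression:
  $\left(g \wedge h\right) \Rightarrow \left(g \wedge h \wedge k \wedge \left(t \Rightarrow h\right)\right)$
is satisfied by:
  {k: True, h: False, g: False}
  {h: False, g: False, k: False}
  {g: True, k: True, h: False}
  {g: True, h: False, k: False}
  {k: True, h: True, g: False}
  {h: True, k: False, g: False}
  {g: True, h: True, k: True}


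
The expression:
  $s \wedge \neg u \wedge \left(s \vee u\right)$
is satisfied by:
  {s: True, u: False}


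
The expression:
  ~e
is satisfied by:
  {e: False}


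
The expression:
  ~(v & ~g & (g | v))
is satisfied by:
  {g: True, v: False}
  {v: False, g: False}
  {v: True, g: True}


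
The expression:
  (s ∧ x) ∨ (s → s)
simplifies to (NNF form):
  True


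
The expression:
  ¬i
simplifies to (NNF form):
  ¬i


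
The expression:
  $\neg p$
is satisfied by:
  {p: False}


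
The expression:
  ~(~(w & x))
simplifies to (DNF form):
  w & x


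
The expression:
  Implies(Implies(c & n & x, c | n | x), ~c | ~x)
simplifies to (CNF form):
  ~c | ~x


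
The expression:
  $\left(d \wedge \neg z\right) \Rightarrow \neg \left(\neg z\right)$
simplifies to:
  $z \vee \neg d$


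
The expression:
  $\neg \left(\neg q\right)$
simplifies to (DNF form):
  $q$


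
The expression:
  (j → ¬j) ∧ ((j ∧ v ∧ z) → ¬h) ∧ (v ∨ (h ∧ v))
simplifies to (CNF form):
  v ∧ ¬j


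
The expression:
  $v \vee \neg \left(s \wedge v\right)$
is always true.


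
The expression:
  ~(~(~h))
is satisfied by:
  {h: False}


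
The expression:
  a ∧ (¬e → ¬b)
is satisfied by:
  {a: True, e: True, b: False}
  {a: True, e: False, b: False}
  {a: True, b: True, e: True}


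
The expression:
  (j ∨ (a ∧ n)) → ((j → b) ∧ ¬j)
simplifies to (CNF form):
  ¬j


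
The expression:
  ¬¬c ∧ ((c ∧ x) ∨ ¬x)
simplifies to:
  c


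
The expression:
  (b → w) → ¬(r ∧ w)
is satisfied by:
  {w: False, r: False}
  {r: True, w: False}
  {w: True, r: False}


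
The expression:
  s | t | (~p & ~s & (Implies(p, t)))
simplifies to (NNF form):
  s | t | ~p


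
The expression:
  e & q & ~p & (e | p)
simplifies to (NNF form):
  e & q & ~p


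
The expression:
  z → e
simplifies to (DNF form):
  e ∨ ¬z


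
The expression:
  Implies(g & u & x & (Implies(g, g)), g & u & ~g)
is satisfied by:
  {g: False, u: False, x: False}
  {x: True, g: False, u: False}
  {u: True, g: False, x: False}
  {x: True, u: True, g: False}
  {g: True, x: False, u: False}
  {x: True, g: True, u: False}
  {u: True, g: True, x: False}


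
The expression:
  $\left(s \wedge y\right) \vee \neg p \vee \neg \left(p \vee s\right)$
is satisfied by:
  {y: True, s: True, p: False}
  {y: True, s: False, p: False}
  {s: True, y: False, p: False}
  {y: False, s: False, p: False}
  {y: True, p: True, s: True}


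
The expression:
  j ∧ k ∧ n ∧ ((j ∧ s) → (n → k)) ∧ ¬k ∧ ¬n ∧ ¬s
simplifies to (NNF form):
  False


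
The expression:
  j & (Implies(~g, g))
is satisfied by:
  {j: True, g: True}


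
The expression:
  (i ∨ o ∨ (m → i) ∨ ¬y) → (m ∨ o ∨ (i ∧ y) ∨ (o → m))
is always true.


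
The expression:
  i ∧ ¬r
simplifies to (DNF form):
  i ∧ ¬r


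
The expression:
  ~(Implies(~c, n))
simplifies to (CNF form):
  ~c & ~n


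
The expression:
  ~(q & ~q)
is always true.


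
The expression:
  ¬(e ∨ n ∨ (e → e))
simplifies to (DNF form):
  False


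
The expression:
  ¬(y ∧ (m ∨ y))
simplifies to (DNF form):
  ¬y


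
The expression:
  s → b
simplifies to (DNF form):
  b ∨ ¬s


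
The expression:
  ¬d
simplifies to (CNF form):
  ¬d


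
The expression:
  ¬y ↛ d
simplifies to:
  d ∨ ¬y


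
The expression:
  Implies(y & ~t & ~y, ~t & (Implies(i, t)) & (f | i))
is always true.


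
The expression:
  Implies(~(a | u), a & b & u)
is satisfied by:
  {a: True, u: True}
  {a: True, u: False}
  {u: True, a: False}


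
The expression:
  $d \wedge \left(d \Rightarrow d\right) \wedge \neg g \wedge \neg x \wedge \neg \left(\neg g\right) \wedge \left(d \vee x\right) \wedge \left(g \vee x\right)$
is never true.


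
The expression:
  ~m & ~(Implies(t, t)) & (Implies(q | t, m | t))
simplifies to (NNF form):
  False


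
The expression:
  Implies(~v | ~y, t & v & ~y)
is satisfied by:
  {y: True, t: True, v: True}
  {y: True, v: True, t: False}
  {t: True, v: True, y: False}


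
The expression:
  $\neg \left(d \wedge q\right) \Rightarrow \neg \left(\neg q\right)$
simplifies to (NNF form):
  $q$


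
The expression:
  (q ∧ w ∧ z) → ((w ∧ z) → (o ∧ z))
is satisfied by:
  {o: True, w: False, q: False, z: False}
  {o: False, w: False, q: False, z: False}
  {z: True, o: True, w: False, q: False}
  {z: True, o: False, w: False, q: False}
  {o: True, q: True, z: False, w: False}
  {q: True, z: False, w: False, o: False}
  {z: True, q: True, o: True, w: False}
  {z: True, q: True, o: False, w: False}
  {o: True, w: True, z: False, q: False}
  {w: True, z: False, q: False, o: False}
  {o: True, z: True, w: True, q: False}
  {z: True, w: True, o: False, q: False}
  {o: True, q: True, w: True, z: False}
  {q: True, w: True, z: False, o: False}
  {z: True, q: True, w: True, o: True}


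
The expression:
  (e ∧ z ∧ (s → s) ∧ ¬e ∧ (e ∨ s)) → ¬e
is always true.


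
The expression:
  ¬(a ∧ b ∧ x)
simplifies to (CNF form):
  ¬a ∨ ¬b ∨ ¬x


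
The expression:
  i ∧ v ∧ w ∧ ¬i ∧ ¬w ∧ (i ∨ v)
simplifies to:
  False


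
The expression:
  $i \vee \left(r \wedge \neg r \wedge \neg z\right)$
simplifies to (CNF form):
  $i$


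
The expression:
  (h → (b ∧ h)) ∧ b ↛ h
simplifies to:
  b ∧ ¬h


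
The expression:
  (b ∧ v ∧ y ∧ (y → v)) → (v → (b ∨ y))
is always true.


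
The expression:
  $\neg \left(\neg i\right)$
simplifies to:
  $i$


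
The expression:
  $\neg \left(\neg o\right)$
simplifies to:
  $o$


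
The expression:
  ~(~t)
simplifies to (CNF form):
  t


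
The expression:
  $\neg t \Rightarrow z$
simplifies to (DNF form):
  $t \vee z$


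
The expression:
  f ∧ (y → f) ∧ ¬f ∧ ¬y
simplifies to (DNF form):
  False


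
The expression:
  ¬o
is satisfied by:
  {o: False}


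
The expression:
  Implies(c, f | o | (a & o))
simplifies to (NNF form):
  f | o | ~c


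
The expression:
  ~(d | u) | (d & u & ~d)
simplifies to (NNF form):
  ~d & ~u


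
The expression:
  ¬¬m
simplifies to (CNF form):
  m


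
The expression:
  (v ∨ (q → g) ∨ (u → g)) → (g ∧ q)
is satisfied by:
  {g: True, u: True, q: True, v: False}
  {g: True, q: True, u: False, v: False}
  {g: True, v: True, u: True, q: True}
  {g: True, v: True, q: True, u: False}
  {u: True, q: True, v: False, g: False}


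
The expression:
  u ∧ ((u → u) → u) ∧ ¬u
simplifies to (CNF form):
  False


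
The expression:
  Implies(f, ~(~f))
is always true.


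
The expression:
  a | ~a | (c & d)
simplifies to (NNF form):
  True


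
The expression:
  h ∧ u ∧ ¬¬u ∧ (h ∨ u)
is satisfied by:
  {h: True, u: True}


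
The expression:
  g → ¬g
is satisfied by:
  {g: False}


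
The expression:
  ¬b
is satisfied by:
  {b: False}


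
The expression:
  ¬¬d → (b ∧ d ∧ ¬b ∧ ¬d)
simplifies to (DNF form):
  ¬d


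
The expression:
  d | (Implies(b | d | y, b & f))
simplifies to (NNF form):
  d | (b & f) | (~b & ~y)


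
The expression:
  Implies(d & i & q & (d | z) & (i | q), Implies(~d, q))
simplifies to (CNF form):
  True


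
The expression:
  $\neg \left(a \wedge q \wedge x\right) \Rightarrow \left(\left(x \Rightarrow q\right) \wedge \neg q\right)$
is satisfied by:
  {a: True, x: False, q: False}
  {a: False, x: False, q: False}
  {x: True, q: True, a: True}


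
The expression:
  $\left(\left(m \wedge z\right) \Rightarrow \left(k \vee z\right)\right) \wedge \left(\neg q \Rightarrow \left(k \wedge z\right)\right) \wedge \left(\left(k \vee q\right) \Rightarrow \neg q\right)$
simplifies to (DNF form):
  $k \wedge z \wedge \neg q$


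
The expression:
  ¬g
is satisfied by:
  {g: False}


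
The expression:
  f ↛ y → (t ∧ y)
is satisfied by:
  {y: True, f: False}
  {f: False, y: False}
  {f: True, y: True}


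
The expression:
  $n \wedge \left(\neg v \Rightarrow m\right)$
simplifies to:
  $n \wedge \left(m \vee v\right)$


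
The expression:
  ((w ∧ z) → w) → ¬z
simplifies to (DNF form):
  ¬z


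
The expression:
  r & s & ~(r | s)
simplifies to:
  False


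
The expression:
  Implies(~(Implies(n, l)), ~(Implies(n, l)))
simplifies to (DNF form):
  True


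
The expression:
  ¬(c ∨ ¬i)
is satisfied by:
  {i: True, c: False}


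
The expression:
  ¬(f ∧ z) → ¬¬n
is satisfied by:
  {n: True, z: True, f: True}
  {n: True, z: True, f: False}
  {n: True, f: True, z: False}
  {n: True, f: False, z: False}
  {z: True, f: True, n: False}


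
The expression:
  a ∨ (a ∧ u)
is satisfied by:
  {a: True}


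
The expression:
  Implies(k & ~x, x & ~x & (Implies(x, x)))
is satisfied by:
  {x: True, k: False}
  {k: False, x: False}
  {k: True, x: True}


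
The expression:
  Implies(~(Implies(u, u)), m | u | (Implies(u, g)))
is always true.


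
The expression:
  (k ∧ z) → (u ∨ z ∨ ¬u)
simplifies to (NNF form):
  True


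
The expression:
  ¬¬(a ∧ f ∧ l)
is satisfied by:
  {a: True, f: True, l: True}


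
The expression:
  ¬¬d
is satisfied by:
  {d: True}


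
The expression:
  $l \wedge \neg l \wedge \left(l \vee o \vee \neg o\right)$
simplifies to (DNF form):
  $\text{False}$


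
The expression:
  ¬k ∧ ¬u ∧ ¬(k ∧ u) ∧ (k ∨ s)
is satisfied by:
  {s: True, u: False, k: False}


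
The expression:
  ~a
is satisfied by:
  {a: False}


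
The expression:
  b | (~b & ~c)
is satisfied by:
  {b: True, c: False}
  {c: False, b: False}
  {c: True, b: True}


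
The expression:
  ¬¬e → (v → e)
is always true.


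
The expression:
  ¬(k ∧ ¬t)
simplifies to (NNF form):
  t ∨ ¬k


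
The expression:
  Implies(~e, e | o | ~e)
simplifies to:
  True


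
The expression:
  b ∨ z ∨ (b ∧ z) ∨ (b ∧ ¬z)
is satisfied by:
  {b: True, z: True}
  {b: True, z: False}
  {z: True, b: False}


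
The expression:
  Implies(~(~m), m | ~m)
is always true.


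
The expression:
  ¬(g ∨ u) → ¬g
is always true.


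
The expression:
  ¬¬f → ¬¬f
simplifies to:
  True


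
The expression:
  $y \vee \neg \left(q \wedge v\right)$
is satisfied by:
  {y: True, v: False, q: False}
  {v: False, q: False, y: False}
  {y: True, q: True, v: False}
  {q: True, v: False, y: False}
  {y: True, v: True, q: False}
  {v: True, y: False, q: False}
  {y: True, q: True, v: True}


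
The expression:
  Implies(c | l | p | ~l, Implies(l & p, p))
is always true.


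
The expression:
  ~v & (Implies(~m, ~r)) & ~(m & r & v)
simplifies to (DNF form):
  (m & ~v) | (~r & ~v)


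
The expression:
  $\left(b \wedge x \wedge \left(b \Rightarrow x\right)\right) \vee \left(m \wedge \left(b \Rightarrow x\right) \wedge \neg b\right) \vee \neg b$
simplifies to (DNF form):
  $x \vee \neg b$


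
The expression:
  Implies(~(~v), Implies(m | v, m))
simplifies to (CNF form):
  m | ~v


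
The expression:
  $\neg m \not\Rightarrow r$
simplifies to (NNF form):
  $\neg m \wedge \neg r$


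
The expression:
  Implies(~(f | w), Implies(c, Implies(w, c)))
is always true.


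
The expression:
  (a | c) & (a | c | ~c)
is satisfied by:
  {a: True, c: True}
  {a: True, c: False}
  {c: True, a: False}


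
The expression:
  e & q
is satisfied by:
  {e: True, q: True}


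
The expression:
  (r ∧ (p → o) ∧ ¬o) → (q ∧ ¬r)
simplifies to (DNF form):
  o ∨ p ∨ ¬r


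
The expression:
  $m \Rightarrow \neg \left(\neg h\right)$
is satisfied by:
  {h: True, m: False}
  {m: False, h: False}
  {m: True, h: True}


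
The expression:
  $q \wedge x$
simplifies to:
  $q \wedge x$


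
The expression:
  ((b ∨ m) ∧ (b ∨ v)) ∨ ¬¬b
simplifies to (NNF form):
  b ∨ (m ∧ v)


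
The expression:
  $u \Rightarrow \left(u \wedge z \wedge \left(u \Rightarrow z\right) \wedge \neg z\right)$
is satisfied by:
  {u: False}


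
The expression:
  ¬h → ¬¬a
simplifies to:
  a ∨ h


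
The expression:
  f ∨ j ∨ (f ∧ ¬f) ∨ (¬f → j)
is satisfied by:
  {f: True, j: True}
  {f: True, j: False}
  {j: True, f: False}


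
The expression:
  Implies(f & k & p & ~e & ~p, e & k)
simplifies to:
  True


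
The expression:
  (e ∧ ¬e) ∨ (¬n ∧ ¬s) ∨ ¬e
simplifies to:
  (¬n ∧ ¬s) ∨ ¬e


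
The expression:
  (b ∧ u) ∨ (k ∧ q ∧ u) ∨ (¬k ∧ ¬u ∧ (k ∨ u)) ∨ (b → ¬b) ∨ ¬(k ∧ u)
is always true.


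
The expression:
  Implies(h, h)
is always true.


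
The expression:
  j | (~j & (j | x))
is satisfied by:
  {x: True, j: True}
  {x: True, j: False}
  {j: True, x: False}


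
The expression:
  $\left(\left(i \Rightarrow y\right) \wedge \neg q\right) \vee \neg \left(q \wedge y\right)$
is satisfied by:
  {q: False, y: False}
  {y: True, q: False}
  {q: True, y: False}


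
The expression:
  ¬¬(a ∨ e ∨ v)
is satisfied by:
  {a: True, v: True, e: True}
  {a: True, v: True, e: False}
  {a: True, e: True, v: False}
  {a: True, e: False, v: False}
  {v: True, e: True, a: False}
  {v: True, e: False, a: False}
  {e: True, v: False, a: False}


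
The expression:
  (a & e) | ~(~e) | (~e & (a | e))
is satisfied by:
  {a: True, e: True}
  {a: True, e: False}
  {e: True, a: False}


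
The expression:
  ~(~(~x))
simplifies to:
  ~x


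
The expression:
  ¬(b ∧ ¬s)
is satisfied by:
  {s: True, b: False}
  {b: False, s: False}
  {b: True, s: True}


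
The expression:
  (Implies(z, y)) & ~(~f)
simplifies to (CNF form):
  f & (y | ~z)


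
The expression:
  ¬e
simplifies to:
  ¬e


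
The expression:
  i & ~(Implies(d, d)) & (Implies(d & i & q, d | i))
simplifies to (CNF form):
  False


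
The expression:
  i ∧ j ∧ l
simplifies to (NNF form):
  i ∧ j ∧ l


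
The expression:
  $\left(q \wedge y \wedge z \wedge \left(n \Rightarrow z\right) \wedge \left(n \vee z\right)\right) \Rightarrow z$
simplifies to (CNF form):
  $\text{True}$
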